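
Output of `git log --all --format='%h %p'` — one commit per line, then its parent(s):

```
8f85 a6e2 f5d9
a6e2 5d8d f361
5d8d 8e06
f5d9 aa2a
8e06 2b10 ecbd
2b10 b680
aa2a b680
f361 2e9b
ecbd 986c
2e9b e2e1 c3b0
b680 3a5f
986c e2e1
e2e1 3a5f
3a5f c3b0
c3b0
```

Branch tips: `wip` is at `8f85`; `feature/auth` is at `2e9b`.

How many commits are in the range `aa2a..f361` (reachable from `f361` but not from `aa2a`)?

3

Reachable from f361: {2e9b, 3a5f, c3b0, e2e1, f361}.
Reachable from aa2a: {3a5f, aa2a, b680, c3b0}.
In f361's history but not aa2a's: {2e9b, e2e1, f361} — 3 commits.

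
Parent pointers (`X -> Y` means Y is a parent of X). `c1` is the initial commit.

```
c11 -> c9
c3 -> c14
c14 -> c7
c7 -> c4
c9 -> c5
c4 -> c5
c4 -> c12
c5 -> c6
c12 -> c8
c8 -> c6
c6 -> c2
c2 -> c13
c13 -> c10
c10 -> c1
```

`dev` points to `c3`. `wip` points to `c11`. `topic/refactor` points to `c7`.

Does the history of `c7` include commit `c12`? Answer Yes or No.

Ancestors of c7 (commits reachable by following parents): {c1, c10, c12, c13, c2, c4, c5, c6, c7, c8}.
c12 is in that set, so it is an ancestor of c7.

Yes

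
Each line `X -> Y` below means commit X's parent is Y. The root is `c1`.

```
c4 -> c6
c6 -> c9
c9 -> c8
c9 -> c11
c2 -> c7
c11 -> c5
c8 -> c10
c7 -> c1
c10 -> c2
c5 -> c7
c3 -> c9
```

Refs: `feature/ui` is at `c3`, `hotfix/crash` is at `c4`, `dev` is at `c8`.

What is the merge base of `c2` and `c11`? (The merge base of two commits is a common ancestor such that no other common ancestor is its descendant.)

c7

Ancestors of c2: {c1, c2, c7}.
Ancestors of c11: {c1, c11, c5, c7}.
Common ancestors: {c1, c7}.
Among these, c7 is not an ancestor of any other common ancestor — it is the merge base.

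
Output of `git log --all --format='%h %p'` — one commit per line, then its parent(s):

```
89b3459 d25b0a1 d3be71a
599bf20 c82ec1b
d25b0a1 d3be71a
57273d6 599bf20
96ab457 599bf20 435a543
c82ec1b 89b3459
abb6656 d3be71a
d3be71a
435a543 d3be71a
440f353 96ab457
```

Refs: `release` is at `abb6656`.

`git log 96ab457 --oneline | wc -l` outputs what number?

7

Walking parent pointers from 96ab457: reachable set = {435a543, 599bf20, 89b3459, 96ab457, c82ec1b, d25b0a1, d3be71a}.
That is 7 commits.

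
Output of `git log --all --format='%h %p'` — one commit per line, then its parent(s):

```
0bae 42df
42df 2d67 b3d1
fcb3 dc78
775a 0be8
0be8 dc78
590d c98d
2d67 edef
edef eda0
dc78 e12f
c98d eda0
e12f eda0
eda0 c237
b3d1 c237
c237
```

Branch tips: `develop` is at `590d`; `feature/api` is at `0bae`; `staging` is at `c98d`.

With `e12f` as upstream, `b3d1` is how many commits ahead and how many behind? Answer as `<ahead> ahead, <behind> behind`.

1 ahead, 2 behind

Reachable from b3d1: {b3d1, c237}.
Reachable from e12f: {c237, e12f, eda0}.
Only in b3d1's history (ahead): {b3d1} — 1.
Only in e12f's history (behind): {e12f, eda0} — 2.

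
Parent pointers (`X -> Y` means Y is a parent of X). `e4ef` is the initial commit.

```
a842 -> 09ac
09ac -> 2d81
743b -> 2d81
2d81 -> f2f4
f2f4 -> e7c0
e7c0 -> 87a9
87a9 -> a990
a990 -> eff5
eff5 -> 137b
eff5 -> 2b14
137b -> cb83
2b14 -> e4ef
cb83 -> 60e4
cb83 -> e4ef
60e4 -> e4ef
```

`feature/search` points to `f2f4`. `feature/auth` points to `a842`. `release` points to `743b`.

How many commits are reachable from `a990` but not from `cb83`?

Reachable from a990: {137b, 2b14, 60e4, a990, cb83, e4ef, eff5}.
Reachable from cb83: {60e4, cb83, e4ef}.
In a990's history but not cb83's: {137b, 2b14, a990, eff5} — 4 commits.

4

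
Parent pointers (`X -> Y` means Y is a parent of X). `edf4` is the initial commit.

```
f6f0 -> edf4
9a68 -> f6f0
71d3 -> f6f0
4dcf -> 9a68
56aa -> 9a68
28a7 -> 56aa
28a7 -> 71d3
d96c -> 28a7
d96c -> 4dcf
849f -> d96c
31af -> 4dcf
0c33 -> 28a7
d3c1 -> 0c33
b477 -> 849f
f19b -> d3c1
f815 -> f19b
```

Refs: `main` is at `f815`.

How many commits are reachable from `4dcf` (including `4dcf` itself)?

4

Walking parent pointers from 4dcf: reachable set = {4dcf, 9a68, edf4, f6f0}.
That is 4 commits.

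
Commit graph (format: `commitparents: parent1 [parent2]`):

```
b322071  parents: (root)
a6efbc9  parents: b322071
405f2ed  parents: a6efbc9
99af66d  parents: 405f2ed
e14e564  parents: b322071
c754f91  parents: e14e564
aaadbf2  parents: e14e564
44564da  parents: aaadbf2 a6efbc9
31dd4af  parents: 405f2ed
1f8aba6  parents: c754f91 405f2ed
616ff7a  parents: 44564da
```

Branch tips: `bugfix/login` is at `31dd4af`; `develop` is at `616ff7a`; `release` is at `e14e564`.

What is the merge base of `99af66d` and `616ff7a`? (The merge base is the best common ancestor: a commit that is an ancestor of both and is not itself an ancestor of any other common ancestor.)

a6efbc9

Ancestors of 99af66d: {405f2ed, 99af66d, a6efbc9, b322071}.
Ancestors of 616ff7a: {44564da, 616ff7a, a6efbc9, aaadbf2, b322071, e14e564}.
Common ancestors: {a6efbc9, b322071}.
Among these, a6efbc9 is not an ancestor of any other common ancestor — it is the merge base.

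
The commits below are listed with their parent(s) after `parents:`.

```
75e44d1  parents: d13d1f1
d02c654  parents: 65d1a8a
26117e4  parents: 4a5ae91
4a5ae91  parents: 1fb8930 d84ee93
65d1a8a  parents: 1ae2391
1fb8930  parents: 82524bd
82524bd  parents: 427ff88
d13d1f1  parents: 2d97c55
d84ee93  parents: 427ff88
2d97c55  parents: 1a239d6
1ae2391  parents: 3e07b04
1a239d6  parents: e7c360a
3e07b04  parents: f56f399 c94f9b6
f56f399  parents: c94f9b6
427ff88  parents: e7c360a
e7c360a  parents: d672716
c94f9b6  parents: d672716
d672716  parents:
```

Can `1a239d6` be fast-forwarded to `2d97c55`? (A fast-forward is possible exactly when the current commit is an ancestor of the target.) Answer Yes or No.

Yes

A fast-forward from 1a239d6 to 2d97c55 is possible iff 1a239d6 is an ancestor of 2d97c55.
Ancestors of 2d97c55: {1a239d6, 2d97c55, d672716, e7c360a}.
1a239d6 is among them, so fast-forward is possible.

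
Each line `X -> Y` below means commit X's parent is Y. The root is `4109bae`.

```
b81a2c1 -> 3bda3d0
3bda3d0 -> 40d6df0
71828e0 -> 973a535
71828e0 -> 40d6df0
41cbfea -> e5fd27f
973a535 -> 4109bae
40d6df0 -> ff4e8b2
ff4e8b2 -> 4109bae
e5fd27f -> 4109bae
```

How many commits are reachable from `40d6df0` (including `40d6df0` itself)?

3

Walking parent pointers from 40d6df0: reachable set = {40d6df0, 4109bae, ff4e8b2}.
That is 3 commits.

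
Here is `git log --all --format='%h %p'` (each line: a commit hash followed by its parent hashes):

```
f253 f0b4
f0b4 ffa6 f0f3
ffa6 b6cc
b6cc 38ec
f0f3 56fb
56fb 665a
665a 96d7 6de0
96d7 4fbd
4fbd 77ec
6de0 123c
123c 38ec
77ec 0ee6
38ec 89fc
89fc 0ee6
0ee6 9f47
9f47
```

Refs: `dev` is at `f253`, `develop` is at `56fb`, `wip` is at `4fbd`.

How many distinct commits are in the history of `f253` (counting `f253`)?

16

Walking parent pointers from f253: reachable set = {0ee6, 123c, 38ec, 4fbd, 56fb, 665a, 6de0, 77ec, 89fc, 96d7, 9f47, b6cc, f0b4, f0f3, f253, ffa6}.
That is 16 commits.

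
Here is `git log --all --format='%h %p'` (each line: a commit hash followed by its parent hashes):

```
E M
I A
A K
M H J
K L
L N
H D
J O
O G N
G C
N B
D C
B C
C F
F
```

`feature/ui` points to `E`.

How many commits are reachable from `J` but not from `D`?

Reachable from J: {B, C, F, G, J, N, O}.
Reachable from D: {C, D, F}.
In J's history but not D's: {B, G, J, N, O} — 5 commits.

5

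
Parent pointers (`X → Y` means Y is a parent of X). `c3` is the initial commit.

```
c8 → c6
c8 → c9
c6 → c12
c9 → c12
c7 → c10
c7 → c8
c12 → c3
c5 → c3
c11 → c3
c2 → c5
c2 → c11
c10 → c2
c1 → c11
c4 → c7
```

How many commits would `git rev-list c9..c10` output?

Reachable from c10: {c10, c11, c2, c3, c5}.
Reachable from c9: {c12, c3, c9}.
In c10's history but not c9's: {c10, c11, c2, c5} — 4 commits.

4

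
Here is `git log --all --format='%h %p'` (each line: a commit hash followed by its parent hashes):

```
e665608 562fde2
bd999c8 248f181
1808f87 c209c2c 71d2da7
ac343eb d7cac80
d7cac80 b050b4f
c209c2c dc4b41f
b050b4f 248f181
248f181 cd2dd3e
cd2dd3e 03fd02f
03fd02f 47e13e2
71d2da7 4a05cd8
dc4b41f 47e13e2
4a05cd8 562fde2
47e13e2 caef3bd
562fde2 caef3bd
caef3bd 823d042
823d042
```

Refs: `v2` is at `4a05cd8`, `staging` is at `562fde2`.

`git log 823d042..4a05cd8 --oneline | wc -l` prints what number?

Reachable from 4a05cd8: {4a05cd8, 562fde2, 823d042, caef3bd}.
Reachable from 823d042: {823d042}.
In 4a05cd8's history but not 823d042's: {4a05cd8, 562fde2, caef3bd} — 3 commits.

3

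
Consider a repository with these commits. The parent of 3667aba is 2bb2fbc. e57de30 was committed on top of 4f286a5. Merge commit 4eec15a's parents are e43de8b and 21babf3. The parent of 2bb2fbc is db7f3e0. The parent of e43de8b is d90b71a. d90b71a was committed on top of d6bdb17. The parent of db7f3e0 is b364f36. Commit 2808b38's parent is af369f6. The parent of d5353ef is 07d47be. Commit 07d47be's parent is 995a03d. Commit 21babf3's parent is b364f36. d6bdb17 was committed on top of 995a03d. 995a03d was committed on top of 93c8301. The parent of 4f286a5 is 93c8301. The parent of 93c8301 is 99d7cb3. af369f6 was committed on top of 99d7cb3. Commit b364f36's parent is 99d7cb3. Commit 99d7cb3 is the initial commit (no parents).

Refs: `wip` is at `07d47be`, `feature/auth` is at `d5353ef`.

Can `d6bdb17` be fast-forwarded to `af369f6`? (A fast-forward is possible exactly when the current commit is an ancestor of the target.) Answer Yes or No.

No

A fast-forward from d6bdb17 to af369f6 is possible iff d6bdb17 is an ancestor of af369f6.
Ancestors of af369f6: {99d7cb3, af369f6}.
d6bdb17 is not among them, so fast-forward is not possible.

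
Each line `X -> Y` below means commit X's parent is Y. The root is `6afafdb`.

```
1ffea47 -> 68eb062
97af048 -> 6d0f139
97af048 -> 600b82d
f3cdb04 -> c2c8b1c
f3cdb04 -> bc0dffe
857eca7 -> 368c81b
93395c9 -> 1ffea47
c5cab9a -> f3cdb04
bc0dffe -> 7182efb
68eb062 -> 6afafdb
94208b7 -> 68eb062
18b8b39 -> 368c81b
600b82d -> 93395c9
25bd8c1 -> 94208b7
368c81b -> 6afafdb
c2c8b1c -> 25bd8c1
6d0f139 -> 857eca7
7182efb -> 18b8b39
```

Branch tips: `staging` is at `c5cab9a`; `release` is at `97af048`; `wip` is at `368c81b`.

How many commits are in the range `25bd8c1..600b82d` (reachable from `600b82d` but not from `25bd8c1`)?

Reachable from 600b82d: {1ffea47, 600b82d, 68eb062, 6afafdb, 93395c9}.
Reachable from 25bd8c1: {25bd8c1, 68eb062, 6afafdb, 94208b7}.
In 600b82d's history but not 25bd8c1's: {1ffea47, 600b82d, 93395c9} — 3 commits.

3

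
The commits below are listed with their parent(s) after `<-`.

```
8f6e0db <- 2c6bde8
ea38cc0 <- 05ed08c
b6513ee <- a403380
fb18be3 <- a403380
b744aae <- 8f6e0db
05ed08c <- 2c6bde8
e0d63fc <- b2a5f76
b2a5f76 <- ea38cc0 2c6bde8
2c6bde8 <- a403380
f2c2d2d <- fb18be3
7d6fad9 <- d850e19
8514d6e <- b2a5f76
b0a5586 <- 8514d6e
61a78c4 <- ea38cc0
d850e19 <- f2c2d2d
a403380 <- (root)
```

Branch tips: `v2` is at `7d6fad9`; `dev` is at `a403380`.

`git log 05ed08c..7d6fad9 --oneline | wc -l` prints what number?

4

Reachable from 7d6fad9: {7d6fad9, a403380, d850e19, f2c2d2d, fb18be3}.
Reachable from 05ed08c: {05ed08c, 2c6bde8, a403380}.
In 7d6fad9's history but not 05ed08c's: {7d6fad9, d850e19, f2c2d2d, fb18be3} — 4 commits.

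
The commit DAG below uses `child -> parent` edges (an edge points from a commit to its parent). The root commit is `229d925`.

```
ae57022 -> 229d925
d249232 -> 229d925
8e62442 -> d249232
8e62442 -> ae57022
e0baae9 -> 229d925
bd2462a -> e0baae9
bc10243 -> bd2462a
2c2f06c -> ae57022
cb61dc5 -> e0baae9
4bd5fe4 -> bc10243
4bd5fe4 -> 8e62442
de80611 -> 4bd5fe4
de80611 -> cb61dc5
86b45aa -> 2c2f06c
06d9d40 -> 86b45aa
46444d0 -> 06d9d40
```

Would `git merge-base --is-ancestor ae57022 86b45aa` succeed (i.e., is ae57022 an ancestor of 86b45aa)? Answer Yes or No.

Ancestors of 86b45aa (commits reachable by following parents): {229d925, 2c2f06c, 86b45aa, ae57022}.
ae57022 is in that set, so it is an ancestor of 86b45aa.

Yes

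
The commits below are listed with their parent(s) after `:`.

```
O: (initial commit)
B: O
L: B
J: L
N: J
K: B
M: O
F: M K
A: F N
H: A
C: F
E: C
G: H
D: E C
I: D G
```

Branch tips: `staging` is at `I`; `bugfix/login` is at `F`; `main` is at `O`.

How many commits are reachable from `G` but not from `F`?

6

Reachable from G: {A, B, F, G, H, J, K, L, M, N, O}.
Reachable from F: {B, F, K, M, O}.
In G's history but not F's: {A, G, H, J, L, N} — 6 commits.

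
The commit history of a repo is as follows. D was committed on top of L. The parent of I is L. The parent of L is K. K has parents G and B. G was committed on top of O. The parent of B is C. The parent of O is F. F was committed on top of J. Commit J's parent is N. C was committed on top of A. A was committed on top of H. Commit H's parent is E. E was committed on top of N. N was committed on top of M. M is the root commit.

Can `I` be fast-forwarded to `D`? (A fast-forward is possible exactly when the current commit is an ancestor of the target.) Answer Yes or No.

No

A fast-forward from I to D is possible iff I is an ancestor of D.
Ancestors of D: {A, B, C, D, E, F, G, H, J, K, L, M, N, O}.
I is not among them, so fast-forward is not possible.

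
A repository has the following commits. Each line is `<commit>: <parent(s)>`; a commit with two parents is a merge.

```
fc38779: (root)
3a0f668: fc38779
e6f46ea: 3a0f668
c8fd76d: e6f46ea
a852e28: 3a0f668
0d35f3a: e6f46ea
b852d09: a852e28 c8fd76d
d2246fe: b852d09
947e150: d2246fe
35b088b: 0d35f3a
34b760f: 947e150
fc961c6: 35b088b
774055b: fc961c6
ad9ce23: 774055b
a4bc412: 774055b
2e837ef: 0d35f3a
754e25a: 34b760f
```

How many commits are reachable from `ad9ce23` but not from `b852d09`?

Reachable from ad9ce23: {0d35f3a, 35b088b, 3a0f668, 774055b, ad9ce23, e6f46ea, fc38779, fc961c6}.
Reachable from b852d09: {3a0f668, a852e28, b852d09, c8fd76d, e6f46ea, fc38779}.
In ad9ce23's history but not b852d09's: {0d35f3a, 35b088b, 774055b, ad9ce23, fc961c6} — 5 commits.

5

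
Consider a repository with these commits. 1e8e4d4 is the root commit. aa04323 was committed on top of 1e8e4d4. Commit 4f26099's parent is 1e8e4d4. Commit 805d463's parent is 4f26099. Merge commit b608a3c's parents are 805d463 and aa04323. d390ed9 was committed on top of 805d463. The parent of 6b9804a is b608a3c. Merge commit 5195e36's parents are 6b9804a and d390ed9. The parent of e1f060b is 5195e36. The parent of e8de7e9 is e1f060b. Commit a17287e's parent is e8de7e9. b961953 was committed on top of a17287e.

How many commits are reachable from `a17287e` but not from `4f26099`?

Reachable from a17287e: {1e8e4d4, 4f26099, 5195e36, 6b9804a, 805d463, a17287e, aa04323, b608a3c, d390ed9, e1f060b, e8de7e9}.
Reachable from 4f26099: {1e8e4d4, 4f26099}.
In a17287e's history but not 4f26099's: {5195e36, 6b9804a, 805d463, a17287e, aa04323, b608a3c, d390ed9, e1f060b, e8de7e9} — 9 commits.

9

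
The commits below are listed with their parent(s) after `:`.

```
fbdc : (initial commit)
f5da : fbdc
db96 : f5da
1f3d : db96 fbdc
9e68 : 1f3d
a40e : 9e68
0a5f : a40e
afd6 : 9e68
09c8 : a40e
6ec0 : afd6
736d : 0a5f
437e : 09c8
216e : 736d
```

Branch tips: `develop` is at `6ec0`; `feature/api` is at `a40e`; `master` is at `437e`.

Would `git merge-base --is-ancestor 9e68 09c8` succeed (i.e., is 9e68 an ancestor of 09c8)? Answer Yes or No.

Yes

Ancestors of 09c8 (commits reachable by following parents): {09c8, 1f3d, 9e68, a40e, db96, f5da, fbdc}.
9e68 is in that set, so it is an ancestor of 09c8.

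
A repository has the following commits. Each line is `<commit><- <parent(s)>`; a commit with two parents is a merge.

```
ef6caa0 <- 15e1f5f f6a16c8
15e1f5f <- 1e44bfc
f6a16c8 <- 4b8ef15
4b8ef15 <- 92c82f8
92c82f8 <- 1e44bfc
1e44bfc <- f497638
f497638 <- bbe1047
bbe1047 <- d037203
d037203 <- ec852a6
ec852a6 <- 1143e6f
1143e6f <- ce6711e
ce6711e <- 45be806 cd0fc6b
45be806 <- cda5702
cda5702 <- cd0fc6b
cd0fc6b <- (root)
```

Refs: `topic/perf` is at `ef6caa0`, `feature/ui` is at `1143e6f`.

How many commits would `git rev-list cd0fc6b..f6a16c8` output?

Reachable from f6a16c8: {1143e6f, 1e44bfc, 45be806, 4b8ef15, 92c82f8, bbe1047, cd0fc6b, cda5702, ce6711e, d037203, ec852a6, f497638, f6a16c8}.
Reachable from cd0fc6b: {cd0fc6b}.
In f6a16c8's history but not cd0fc6b's: {1143e6f, 1e44bfc, 45be806, 4b8ef15, 92c82f8, bbe1047, cda5702, ce6711e, d037203, ec852a6, f497638, f6a16c8} — 12 commits.

12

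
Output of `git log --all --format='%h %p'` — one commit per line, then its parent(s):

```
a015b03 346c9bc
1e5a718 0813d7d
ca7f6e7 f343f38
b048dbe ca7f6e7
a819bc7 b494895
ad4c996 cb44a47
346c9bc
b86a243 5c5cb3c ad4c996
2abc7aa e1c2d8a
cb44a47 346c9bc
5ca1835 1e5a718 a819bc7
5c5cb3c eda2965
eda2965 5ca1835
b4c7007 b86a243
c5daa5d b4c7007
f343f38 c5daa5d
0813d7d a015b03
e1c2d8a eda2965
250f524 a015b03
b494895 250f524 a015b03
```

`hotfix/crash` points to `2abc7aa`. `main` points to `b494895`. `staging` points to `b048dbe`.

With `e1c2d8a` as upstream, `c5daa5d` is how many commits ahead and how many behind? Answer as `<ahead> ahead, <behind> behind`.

Reachable from c5daa5d: {0813d7d, 1e5a718, 250f524, 346c9bc, 5c5cb3c, 5ca1835, a015b03, a819bc7, ad4c996, b494895, b4c7007, b86a243, c5daa5d, cb44a47, eda2965}.
Reachable from e1c2d8a: {0813d7d, 1e5a718, 250f524, 346c9bc, 5ca1835, a015b03, a819bc7, b494895, e1c2d8a, eda2965}.
Only in c5daa5d's history (ahead): {5c5cb3c, ad4c996, b4c7007, b86a243, c5daa5d, cb44a47} — 6.
Only in e1c2d8a's history (behind): {e1c2d8a} — 1.

6 ahead, 1 behind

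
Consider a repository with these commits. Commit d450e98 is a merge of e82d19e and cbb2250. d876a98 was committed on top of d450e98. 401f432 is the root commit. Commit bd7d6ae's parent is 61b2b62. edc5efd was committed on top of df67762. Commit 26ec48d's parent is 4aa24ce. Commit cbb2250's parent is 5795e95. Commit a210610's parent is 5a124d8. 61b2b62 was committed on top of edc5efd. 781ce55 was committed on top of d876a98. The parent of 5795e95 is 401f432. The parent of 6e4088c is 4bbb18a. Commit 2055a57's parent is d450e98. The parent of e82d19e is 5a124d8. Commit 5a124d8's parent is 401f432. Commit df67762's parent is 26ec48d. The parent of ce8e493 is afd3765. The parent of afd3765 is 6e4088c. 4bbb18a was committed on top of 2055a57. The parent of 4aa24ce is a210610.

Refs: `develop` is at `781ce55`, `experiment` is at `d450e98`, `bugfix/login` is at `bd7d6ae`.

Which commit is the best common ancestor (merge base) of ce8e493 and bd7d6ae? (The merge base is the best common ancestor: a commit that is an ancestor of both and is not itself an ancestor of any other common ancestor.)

5a124d8

Ancestors of ce8e493: {2055a57, 401f432, 4bbb18a, 5795e95, 5a124d8, 6e4088c, afd3765, cbb2250, ce8e493, d450e98, e82d19e}.
Ancestors of bd7d6ae: {26ec48d, 401f432, 4aa24ce, 5a124d8, 61b2b62, a210610, bd7d6ae, df67762, edc5efd}.
Common ancestors: {401f432, 5a124d8}.
Among these, 5a124d8 is not an ancestor of any other common ancestor — it is the merge base.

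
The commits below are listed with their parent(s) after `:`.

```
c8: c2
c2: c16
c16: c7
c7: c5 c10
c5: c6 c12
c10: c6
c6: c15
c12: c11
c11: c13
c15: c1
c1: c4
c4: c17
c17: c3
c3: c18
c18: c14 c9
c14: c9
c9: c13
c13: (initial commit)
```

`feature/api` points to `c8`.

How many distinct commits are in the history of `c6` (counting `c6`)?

10

Walking parent pointers from c6: reachable set = {c1, c13, c14, c15, c17, c18, c3, c4, c6, c9}.
That is 10 commits.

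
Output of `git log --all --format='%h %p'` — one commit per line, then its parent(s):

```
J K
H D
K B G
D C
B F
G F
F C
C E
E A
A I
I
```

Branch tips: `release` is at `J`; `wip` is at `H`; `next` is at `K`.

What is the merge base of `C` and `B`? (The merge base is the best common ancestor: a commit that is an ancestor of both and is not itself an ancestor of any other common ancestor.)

C

Ancestors of C: {A, C, E, I}.
Ancestors of B: {A, B, C, E, F, I}.
Common ancestors: {A, C, E, I}.
Among these, C is not an ancestor of any other common ancestor — it is the merge base.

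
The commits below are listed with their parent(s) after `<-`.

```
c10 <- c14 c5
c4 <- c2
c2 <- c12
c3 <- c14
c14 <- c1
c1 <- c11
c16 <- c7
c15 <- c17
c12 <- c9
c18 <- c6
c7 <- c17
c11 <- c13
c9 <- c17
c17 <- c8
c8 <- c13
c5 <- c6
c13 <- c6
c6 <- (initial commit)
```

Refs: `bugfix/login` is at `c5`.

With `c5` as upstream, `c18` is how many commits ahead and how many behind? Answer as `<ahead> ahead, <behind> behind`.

1 ahead, 1 behind

Reachable from c18: {c18, c6}.
Reachable from c5: {c5, c6}.
Only in c18's history (ahead): {c18} — 1.
Only in c5's history (behind): {c5} — 1.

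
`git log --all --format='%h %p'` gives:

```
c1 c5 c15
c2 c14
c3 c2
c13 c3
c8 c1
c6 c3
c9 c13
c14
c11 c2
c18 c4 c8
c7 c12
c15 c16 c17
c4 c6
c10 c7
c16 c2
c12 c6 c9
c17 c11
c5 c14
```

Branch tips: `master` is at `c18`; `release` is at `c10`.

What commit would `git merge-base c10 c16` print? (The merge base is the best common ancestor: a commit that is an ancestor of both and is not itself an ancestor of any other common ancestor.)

Ancestors of c10: {c10, c12, c13, c14, c2, c3, c6, c7, c9}.
Ancestors of c16: {c14, c16, c2}.
Common ancestors: {c14, c2}.
Among these, c2 is not an ancestor of any other common ancestor — it is the merge base.

c2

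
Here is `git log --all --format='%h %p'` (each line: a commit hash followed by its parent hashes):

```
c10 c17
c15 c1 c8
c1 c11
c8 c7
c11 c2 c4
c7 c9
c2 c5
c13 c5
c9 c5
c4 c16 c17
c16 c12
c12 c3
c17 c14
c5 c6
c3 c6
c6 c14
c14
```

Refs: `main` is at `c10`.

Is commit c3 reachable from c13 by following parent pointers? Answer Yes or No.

No

Ancestors of c13: {c13, c14, c5, c6}.
c3 is not in that set, so it is not an ancestor of c13.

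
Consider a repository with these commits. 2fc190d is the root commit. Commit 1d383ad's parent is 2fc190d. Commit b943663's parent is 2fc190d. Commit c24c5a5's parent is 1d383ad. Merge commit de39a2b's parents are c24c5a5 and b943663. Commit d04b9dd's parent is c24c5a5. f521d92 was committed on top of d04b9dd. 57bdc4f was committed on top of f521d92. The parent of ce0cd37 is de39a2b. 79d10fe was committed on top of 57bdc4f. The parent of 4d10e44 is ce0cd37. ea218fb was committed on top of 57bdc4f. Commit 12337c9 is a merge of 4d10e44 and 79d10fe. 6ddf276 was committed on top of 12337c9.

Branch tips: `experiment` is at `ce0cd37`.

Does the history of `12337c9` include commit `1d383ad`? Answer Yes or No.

Ancestors of 12337c9 (commits reachable by following parents): {12337c9, 1d383ad, 2fc190d, 4d10e44, 57bdc4f, 79d10fe, b943663, c24c5a5, ce0cd37, d04b9dd, de39a2b, f521d92}.
1d383ad is in that set, so it is an ancestor of 12337c9.

Yes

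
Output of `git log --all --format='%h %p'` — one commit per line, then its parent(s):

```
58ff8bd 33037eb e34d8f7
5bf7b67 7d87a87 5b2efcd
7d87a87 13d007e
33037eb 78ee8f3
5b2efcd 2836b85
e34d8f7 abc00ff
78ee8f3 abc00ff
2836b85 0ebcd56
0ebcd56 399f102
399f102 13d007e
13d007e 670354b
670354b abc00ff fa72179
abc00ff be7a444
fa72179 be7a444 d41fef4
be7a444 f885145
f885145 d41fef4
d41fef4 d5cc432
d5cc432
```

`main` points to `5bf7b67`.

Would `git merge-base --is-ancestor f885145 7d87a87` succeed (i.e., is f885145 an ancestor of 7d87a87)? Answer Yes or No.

Ancestors of 7d87a87 (commits reachable by following parents): {13d007e, 670354b, 7d87a87, abc00ff, be7a444, d41fef4, d5cc432, f885145, fa72179}.
f885145 is in that set, so it is an ancestor of 7d87a87.

Yes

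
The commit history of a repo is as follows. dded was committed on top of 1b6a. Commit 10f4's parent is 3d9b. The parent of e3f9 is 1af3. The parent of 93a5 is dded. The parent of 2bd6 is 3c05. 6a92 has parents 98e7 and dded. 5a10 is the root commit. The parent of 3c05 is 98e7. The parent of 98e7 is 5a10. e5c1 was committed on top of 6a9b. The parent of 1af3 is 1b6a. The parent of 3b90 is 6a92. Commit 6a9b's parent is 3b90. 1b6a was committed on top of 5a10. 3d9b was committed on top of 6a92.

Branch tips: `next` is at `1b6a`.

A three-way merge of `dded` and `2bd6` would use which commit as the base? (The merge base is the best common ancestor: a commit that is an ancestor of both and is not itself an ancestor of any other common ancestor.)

5a10

Ancestors of dded: {1b6a, 5a10, dded}.
Ancestors of 2bd6: {2bd6, 3c05, 5a10, 98e7}.
Common ancestors: {5a10}.
The only common ancestor is 5a10, so it is the merge base.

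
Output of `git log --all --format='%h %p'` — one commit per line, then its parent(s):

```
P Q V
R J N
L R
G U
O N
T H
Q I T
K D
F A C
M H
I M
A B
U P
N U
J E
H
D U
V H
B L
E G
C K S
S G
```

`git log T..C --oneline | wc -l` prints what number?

Reachable from C: {C, D, G, H, I, K, M, P, Q, S, T, U, V}.
Reachable from T: {H, T}.
In C's history but not T's: {C, D, G, I, K, M, P, Q, S, U, V} — 11 commits.

11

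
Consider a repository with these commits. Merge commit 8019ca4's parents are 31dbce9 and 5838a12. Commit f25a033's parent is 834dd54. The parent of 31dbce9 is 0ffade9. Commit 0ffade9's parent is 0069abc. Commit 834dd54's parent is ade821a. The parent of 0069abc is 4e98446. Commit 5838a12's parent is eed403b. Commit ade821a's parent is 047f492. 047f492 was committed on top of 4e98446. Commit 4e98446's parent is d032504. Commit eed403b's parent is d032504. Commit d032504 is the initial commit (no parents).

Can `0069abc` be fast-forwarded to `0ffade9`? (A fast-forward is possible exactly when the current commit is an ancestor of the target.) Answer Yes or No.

A fast-forward from 0069abc to 0ffade9 is possible iff 0069abc is an ancestor of 0ffade9.
Ancestors of 0ffade9: {0069abc, 0ffade9, 4e98446, d032504}.
0069abc is among them, so fast-forward is possible.

Yes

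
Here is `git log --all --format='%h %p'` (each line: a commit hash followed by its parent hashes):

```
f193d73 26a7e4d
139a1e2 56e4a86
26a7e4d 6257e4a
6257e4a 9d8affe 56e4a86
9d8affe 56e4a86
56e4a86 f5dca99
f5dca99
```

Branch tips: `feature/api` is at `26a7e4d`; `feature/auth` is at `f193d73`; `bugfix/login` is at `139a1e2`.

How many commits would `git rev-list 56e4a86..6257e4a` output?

2

Reachable from 6257e4a: {56e4a86, 6257e4a, 9d8affe, f5dca99}.
Reachable from 56e4a86: {56e4a86, f5dca99}.
In 6257e4a's history but not 56e4a86's: {6257e4a, 9d8affe} — 2 commits.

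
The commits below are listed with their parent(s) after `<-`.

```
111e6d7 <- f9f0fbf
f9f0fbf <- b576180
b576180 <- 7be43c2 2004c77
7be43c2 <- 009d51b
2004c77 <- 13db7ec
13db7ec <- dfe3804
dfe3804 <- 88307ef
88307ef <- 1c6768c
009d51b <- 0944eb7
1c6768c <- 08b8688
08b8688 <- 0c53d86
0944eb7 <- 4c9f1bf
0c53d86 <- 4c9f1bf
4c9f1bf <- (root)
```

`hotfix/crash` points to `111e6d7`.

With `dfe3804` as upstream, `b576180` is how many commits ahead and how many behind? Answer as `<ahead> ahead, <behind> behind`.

6 ahead, 0 behind

Reachable from b576180: {009d51b, 08b8688, 0944eb7, 0c53d86, 13db7ec, 1c6768c, 2004c77, 4c9f1bf, 7be43c2, 88307ef, b576180, dfe3804}.
Reachable from dfe3804: {08b8688, 0c53d86, 1c6768c, 4c9f1bf, 88307ef, dfe3804}.
Only in b576180's history (ahead): {009d51b, 0944eb7, 13db7ec, 2004c77, 7be43c2, b576180} — 6.
Only in dfe3804's history (behind): {} — 0.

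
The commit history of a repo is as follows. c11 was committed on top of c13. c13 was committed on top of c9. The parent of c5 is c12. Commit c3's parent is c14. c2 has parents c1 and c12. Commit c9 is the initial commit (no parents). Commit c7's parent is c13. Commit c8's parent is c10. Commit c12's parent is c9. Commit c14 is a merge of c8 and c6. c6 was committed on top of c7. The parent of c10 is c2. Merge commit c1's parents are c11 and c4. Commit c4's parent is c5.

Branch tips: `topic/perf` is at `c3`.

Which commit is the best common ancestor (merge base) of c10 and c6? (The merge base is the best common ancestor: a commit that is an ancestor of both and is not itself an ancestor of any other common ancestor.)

c13

Ancestors of c10: {c1, c10, c11, c12, c13, c2, c4, c5, c9}.
Ancestors of c6: {c13, c6, c7, c9}.
Common ancestors: {c13, c9}.
Among these, c13 is not an ancestor of any other common ancestor — it is the merge base.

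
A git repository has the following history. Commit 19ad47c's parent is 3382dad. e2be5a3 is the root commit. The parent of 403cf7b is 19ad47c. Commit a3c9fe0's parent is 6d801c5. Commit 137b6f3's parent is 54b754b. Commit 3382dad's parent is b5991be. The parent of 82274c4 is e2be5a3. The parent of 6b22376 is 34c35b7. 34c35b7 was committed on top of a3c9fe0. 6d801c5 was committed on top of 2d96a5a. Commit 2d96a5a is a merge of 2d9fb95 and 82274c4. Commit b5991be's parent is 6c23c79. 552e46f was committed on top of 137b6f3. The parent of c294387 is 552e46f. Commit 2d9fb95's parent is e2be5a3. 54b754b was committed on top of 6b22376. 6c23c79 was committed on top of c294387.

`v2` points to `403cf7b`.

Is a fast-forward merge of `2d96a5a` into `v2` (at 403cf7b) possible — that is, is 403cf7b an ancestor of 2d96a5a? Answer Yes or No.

No

A fast-forward from 403cf7b to 2d96a5a is possible iff 403cf7b is an ancestor of 2d96a5a.
Ancestors of 2d96a5a: {2d96a5a, 2d9fb95, 82274c4, e2be5a3}.
403cf7b is not among them, so fast-forward is not possible.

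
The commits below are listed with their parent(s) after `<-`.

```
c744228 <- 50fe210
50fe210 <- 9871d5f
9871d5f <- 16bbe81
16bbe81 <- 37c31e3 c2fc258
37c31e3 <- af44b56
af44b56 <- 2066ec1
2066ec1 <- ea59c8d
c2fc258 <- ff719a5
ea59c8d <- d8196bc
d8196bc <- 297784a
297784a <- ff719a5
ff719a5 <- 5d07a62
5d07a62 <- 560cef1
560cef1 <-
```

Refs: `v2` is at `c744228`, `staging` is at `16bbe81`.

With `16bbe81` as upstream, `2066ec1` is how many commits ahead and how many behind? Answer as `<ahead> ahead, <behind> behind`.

0 ahead, 4 behind

Reachable from 2066ec1: {2066ec1, 297784a, 560cef1, 5d07a62, d8196bc, ea59c8d, ff719a5}.
Reachable from 16bbe81: {16bbe81, 2066ec1, 297784a, 37c31e3, 560cef1, 5d07a62, af44b56, c2fc258, d8196bc, ea59c8d, ff719a5}.
Only in 2066ec1's history (ahead): {} — 0.
Only in 16bbe81's history (behind): {16bbe81, 37c31e3, af44b56, c2fc258} — 4.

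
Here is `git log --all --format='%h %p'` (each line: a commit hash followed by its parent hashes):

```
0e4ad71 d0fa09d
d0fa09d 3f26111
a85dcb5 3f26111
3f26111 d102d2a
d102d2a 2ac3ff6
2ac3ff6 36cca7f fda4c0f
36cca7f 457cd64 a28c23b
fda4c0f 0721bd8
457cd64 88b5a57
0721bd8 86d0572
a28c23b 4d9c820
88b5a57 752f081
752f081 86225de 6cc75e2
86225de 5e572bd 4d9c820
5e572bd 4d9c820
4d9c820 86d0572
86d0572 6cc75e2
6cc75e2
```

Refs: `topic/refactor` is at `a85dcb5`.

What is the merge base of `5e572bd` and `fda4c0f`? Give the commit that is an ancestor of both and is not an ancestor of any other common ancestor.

86d0572

Ancestors of 5e572bd: {4d9c820, 5e572bd, 6cc75e2, 86d0572}.
Ancestors of fda4c0f: {0721bd8, 6cc75e2, 86d0572, fda4c0f}.
Common ancestors: {6cc75e2, 86d0572}.
Among these, 86d0572 is not an ancestor of any other common ancestor — it is the merge base.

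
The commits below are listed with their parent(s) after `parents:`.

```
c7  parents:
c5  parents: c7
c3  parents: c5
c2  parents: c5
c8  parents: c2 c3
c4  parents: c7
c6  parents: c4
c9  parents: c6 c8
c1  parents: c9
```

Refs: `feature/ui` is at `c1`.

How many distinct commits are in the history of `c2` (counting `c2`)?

3

Walking parent pointers from c2: reachable set = {c2, c5, c7}.
That is 3 commits.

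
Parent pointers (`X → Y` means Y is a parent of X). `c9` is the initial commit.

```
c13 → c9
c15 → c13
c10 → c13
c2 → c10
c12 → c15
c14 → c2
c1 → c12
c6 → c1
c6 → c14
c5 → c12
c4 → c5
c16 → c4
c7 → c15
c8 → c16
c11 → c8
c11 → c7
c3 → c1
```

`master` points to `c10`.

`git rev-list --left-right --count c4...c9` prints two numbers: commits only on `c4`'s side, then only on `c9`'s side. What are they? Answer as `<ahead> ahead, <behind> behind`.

Reachable from c4: {c12, c13, c15, c4, c5, c9}.
Reachable from c9: {c9}.
Only in c4's history (ahead): {c12, c13, c15, c4, c5} — 5.
Only in c9's history (behind): {} — 0.

5 ahead, 0 behind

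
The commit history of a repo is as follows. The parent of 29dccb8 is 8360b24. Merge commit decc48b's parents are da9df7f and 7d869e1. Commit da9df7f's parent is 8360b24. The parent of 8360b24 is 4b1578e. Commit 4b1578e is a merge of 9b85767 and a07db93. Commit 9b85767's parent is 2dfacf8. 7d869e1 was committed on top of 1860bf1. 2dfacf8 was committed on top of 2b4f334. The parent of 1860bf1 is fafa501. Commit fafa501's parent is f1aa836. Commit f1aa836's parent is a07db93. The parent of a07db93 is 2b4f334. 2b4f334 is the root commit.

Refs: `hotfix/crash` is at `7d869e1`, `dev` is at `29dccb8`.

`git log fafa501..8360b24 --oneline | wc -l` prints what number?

Reachable from 8360b24: {2b4f334, 2dfacf8, 4b1578e, 8360b24, 9b85767, a07db93}.
Reachable from fafa501: {2b4f334, a07db93, f1aa836, fafa501}.
In 8360b24's history but not fafa501's: {2dfacf8, 4b1578e, 8360b24, 9b85767} — 4 commits.

4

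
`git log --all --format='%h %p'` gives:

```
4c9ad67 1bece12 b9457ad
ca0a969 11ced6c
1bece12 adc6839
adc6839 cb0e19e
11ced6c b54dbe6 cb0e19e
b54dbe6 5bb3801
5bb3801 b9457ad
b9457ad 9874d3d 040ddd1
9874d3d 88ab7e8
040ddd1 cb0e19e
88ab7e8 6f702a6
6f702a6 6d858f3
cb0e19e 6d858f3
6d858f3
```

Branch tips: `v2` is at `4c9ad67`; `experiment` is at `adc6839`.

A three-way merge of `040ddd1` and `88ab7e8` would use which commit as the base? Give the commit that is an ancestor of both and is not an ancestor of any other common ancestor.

6d858f3

Ancestors of 040ddd1: {040ddd1, 6d858f3, cb0e19e}.
Ancestors of 88ab7e8: {6d858f3, 6f702a6, 88ab7e8}.
Common ancestors: {6d858f3}.
The only common ancestor is 6d858f3, so it is the merge base.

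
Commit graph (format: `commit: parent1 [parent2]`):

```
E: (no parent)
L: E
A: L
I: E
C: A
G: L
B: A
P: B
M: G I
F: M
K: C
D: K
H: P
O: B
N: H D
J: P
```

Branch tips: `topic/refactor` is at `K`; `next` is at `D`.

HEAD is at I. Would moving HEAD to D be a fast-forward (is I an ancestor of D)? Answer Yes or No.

No

A fast-forward from I to D is possible iff I is an ancestor of D.
Ancestors of D: {A, C, D, E, K, L}.
I is not among them, so fast-forward is not possible.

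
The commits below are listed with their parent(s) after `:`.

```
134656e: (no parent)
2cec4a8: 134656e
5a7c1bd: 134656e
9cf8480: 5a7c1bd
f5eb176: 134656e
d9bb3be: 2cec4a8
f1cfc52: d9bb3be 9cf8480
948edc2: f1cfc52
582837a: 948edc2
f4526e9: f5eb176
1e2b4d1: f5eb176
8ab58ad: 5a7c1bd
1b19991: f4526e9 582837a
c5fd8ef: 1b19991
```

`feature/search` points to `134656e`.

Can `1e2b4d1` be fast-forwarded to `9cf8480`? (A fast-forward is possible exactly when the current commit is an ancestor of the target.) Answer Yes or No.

A fast-forward from 1e2b4d1 to 9cf8480 is possible iff 1e2b4d1 is an ancestor of 9cf8480.
Ancestors of 9cf8480: {134656e, 5a7c1bd, 9cf8480}.
1e2b4d1 is not among them, so fast-forward is not possible.

No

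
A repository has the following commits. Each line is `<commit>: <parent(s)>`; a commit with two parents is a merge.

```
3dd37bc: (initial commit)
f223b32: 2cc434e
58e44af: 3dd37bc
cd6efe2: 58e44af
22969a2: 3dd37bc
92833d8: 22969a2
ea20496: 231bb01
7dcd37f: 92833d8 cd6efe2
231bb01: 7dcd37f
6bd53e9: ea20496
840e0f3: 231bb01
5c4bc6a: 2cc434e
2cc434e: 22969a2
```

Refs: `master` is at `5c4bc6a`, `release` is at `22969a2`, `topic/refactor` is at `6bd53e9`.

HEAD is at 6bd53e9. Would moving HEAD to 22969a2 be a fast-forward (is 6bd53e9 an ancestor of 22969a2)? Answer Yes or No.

A fast-forward from 6bd53e9 to 22969a2 is possible iff 6bd53e9 is an ancestor of 22969a2.
Ancestors of 22969a2: {22969a2, 3dd37bc}.
6bd53e9 is not among them, so fast-forward is not possible.

No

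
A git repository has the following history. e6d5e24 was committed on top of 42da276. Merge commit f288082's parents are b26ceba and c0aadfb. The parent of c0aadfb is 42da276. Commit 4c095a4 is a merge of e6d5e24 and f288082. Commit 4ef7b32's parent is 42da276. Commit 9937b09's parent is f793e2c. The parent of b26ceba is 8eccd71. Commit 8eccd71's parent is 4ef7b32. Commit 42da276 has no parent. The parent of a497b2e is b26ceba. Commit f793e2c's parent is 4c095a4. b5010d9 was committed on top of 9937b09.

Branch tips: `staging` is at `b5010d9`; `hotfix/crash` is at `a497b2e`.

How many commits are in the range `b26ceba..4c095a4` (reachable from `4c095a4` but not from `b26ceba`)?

Reachable from 4c095a4: {42da276, 4c095a4, 4ef7b32, 8eccd71, b26ceba, c0aadfb, e6d5e24, f288082}.
Reachable from b26ceba: {42da276, 4ef7b32, 8eccd71, b26ceba}.
In 4c095a4's history but not b26ceba's: {4c095a4, c0aadfb, e6d5e24, f288082} — 4 commits.

4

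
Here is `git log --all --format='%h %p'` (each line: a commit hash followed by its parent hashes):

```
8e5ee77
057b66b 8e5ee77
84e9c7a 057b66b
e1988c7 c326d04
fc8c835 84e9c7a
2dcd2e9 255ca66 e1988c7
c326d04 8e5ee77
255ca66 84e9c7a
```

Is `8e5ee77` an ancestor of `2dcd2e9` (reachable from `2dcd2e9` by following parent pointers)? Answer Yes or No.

Yes

Ancestors of 2dcd2e9 (commits reachable by following parents): {057b66b, 255ca66, 2dcd2e9, 84e9c7a, 8e5ee77, c326d04, e1988c7}.
8e5ee77 is in that set, so it is an ancestor of 2dcd2e9.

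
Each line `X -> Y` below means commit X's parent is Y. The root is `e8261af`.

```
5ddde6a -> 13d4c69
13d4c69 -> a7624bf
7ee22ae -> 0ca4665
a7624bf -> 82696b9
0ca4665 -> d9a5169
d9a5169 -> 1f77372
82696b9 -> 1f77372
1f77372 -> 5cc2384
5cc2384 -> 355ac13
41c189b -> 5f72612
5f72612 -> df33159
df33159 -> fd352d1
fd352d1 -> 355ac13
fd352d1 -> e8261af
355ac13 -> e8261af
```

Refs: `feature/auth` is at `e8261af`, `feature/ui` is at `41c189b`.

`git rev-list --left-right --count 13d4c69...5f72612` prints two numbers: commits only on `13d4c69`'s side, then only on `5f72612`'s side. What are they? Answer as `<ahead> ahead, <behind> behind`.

Reachable from 13d4c69: {13d4c69, 1f77372, 355ac13, 5cc2384, 82696b9, a7624bf, e8261af}.
Reachable from 5f72612: {355ac13, 5f72612, df33159, e8261af, fd352d1}.
Only in 13d4c69's history (ahead): {13d4c69, 1f77372, 5cc2384, 82696b9, a7624bf} — 5.
Only in 5f72612's history (behind): {5f72612, df33159, fd352d1} — 3.

5 ahead, 3 behind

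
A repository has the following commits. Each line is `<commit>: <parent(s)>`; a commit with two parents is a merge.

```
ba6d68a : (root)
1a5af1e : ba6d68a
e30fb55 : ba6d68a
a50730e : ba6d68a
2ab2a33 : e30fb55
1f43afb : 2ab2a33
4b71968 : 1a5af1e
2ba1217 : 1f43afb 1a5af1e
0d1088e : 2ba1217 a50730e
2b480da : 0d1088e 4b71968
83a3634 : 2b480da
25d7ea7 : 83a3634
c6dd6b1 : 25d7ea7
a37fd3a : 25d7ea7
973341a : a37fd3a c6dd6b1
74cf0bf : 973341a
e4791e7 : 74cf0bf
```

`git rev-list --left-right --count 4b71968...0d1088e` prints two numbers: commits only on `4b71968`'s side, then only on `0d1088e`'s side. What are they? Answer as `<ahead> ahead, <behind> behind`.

1 ahead, 6 behind

Reachable from 4b71968: {1a5af1e, 4b71968, ba6d68a}.
Reachable from 0d1088e: {0d1088e, 1a5af1e, 1f43afb, 2ab2a33, 2ba1217, a50730e, ba6d68a, e30fb55}.
Only in 4b71968's history (ahead): {4b71968} — 1.
Only in 0d1088e's history (behind): {0d1088e, 1f43afb, 2ab2a33, 2ba1217, a50730e, e30fb55} — 6.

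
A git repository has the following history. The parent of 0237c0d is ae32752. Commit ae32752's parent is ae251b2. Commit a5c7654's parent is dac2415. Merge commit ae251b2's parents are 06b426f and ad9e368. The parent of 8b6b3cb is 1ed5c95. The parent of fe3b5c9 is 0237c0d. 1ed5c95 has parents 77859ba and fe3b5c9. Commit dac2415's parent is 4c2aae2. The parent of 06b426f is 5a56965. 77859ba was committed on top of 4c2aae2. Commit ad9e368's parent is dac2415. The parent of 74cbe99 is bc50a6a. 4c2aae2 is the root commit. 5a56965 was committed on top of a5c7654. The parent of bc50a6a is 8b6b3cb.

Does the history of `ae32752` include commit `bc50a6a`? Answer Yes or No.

Ancestors of ae32752: {06b426f, 4c2aae2, 5a56965, a5c7654, ad9e368, ae251b2, ae32752, dac2415}.
bc50a6a is not in that set, so it is not an ancestor of ae32752.

No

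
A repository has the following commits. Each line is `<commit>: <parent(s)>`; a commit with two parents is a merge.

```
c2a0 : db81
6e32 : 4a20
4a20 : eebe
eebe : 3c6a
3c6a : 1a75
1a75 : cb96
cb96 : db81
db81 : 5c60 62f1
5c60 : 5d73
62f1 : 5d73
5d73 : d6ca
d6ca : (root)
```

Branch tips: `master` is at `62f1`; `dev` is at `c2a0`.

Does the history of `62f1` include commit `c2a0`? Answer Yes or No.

No

Ancestors of 62f1: {5d73, 62f1, d6ca}.
c2a0 is not in that set, so it is not an ancestor of 62f1.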